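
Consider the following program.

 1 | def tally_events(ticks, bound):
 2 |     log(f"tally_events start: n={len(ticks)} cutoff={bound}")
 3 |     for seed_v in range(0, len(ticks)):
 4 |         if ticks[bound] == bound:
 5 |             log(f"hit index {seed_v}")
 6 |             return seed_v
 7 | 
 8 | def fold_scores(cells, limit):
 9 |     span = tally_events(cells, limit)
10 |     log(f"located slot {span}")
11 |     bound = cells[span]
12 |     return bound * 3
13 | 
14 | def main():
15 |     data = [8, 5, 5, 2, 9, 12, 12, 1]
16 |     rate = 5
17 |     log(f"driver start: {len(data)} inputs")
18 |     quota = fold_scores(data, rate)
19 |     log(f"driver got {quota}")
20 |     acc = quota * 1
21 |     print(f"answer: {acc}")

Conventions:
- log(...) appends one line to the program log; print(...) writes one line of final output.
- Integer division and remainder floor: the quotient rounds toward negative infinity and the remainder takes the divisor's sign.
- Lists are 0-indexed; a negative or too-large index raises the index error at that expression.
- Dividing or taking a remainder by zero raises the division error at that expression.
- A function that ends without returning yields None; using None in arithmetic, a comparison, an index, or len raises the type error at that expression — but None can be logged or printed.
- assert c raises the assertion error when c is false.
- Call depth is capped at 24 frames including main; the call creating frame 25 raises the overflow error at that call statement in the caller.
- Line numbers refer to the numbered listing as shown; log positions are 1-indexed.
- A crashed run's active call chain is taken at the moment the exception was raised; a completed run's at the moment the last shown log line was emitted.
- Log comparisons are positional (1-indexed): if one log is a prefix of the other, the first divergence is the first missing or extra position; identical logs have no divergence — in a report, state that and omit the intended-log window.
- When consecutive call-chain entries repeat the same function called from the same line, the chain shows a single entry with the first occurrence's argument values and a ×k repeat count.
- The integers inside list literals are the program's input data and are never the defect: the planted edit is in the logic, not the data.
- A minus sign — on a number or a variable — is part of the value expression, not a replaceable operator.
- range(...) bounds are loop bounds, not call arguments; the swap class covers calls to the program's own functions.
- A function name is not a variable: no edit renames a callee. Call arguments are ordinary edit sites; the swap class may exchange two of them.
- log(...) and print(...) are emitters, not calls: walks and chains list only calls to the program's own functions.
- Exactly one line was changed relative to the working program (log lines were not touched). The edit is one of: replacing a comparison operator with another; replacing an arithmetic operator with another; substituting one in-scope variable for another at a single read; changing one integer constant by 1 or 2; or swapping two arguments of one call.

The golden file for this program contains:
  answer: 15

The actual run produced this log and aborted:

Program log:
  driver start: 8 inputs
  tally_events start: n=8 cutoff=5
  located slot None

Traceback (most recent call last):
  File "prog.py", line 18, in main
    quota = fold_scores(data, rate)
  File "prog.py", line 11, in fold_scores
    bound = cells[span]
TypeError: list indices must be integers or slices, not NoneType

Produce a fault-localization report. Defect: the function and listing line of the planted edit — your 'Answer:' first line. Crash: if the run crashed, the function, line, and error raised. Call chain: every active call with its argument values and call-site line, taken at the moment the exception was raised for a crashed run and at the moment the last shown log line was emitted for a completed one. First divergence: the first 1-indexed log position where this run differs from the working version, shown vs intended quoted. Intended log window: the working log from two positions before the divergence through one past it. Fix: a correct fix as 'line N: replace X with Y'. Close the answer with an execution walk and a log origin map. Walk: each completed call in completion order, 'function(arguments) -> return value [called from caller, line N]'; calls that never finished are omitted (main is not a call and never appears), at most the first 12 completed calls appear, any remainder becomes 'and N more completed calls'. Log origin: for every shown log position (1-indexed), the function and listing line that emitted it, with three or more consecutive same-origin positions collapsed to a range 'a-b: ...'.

Answer: the defect is in tally_events at line 4.
Key observation: The earliest visible damage is log position 3 — 'located slot None' rather than the intended 'hit index 1'.
Crash: fold_scores, line 11, TypeError.
Call chain: main -> fold_scores([8, 5, 5, 2, 9, 12, 12, 1], 5) (called at line 18).
First divergence: at position 3 the run shows 'located slot None' where the working version logs 'hit index 1'.
Intended log window:
  1: driver start: 8 inputs
  2: tally_events start: n=8 cutoff=5
  3: hit index 1
  4: located slot 1
Execution walk:
  tally_events([8, 5, 5, 2, 9, 12, 12, 1], 5) -> None  [called from fold_scores, line 9]
Origin of each log line:
  1: from main, line 17
  2: from tally_events, line 2
  3: from fold_scores, line 10
A correct fix: line 4: replace `ticks[bound]` with `ticks[seed_v]`.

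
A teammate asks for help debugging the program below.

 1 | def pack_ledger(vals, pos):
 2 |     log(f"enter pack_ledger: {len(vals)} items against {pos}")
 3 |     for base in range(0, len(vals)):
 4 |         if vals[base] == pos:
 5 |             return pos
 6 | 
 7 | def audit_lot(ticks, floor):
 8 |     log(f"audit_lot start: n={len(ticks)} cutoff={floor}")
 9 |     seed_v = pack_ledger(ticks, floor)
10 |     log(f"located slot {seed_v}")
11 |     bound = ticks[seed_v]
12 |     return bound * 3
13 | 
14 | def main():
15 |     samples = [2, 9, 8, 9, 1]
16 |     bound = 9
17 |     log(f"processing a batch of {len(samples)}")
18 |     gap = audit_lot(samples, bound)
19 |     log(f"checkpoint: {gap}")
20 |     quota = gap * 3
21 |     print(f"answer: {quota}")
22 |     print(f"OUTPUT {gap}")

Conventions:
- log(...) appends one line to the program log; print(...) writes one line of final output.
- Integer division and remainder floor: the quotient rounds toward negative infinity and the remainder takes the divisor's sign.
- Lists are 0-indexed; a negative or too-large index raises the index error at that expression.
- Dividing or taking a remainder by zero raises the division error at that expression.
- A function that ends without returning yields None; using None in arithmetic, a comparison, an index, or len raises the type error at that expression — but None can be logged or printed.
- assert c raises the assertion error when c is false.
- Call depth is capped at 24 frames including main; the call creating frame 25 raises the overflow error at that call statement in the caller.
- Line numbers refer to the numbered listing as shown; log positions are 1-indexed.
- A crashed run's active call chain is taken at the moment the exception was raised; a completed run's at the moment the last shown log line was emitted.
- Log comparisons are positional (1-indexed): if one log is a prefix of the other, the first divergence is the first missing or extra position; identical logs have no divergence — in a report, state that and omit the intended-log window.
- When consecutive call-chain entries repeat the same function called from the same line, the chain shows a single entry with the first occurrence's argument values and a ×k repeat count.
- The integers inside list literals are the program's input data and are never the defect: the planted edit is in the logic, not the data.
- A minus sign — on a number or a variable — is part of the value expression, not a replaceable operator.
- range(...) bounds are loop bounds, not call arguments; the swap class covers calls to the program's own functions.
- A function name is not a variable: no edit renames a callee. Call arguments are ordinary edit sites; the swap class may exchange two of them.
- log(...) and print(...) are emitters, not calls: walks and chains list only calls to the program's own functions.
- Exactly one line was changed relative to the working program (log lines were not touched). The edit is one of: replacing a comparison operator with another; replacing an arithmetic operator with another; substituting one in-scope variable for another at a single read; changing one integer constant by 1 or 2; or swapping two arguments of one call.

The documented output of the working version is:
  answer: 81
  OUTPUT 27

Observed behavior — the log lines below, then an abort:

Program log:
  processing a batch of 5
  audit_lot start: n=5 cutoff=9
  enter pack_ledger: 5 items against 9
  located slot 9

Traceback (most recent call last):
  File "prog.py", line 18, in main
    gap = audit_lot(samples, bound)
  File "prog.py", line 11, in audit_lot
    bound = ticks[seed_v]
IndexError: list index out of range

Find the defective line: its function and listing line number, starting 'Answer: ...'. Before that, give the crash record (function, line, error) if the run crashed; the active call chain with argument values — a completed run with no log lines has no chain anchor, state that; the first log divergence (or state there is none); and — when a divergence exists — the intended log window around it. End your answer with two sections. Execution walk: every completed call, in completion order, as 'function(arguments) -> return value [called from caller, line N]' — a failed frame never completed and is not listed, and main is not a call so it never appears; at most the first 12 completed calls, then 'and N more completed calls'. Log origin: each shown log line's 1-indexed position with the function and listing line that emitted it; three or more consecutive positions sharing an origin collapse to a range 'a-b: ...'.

Answer: the defect is in pack_ledger at line 5.
Core observation: The log first diverges at position 4: the faulty run prints 'located slot 9' where the working version prints 'located slot 1'.
Crash: audit_lot, line 11, IndexError.
Call chain: main -> audit_lot([2, 9, 8, 9, 1], 9) (called at line 18).
First divergence: at position 4 the run shows 'located slot 9' where the working version logs 'located slot 1'.
Intended log window:
  2: audit_lot start: n=5 cutoff=9
  3: enter pack_ledger: 5 items against 9
  4: located slot 1
  5: checkpoint: 27
Execution walk:
  pack_ledger([2, 9, 8, 9, 1], 9) -> 9  [called from audit_lot, line 9]
Log origins:
  1: from main, line 17
  2: from audit_lot, line 8
  3: from pack_ledger, line 2
  4: from audit_lot, line 10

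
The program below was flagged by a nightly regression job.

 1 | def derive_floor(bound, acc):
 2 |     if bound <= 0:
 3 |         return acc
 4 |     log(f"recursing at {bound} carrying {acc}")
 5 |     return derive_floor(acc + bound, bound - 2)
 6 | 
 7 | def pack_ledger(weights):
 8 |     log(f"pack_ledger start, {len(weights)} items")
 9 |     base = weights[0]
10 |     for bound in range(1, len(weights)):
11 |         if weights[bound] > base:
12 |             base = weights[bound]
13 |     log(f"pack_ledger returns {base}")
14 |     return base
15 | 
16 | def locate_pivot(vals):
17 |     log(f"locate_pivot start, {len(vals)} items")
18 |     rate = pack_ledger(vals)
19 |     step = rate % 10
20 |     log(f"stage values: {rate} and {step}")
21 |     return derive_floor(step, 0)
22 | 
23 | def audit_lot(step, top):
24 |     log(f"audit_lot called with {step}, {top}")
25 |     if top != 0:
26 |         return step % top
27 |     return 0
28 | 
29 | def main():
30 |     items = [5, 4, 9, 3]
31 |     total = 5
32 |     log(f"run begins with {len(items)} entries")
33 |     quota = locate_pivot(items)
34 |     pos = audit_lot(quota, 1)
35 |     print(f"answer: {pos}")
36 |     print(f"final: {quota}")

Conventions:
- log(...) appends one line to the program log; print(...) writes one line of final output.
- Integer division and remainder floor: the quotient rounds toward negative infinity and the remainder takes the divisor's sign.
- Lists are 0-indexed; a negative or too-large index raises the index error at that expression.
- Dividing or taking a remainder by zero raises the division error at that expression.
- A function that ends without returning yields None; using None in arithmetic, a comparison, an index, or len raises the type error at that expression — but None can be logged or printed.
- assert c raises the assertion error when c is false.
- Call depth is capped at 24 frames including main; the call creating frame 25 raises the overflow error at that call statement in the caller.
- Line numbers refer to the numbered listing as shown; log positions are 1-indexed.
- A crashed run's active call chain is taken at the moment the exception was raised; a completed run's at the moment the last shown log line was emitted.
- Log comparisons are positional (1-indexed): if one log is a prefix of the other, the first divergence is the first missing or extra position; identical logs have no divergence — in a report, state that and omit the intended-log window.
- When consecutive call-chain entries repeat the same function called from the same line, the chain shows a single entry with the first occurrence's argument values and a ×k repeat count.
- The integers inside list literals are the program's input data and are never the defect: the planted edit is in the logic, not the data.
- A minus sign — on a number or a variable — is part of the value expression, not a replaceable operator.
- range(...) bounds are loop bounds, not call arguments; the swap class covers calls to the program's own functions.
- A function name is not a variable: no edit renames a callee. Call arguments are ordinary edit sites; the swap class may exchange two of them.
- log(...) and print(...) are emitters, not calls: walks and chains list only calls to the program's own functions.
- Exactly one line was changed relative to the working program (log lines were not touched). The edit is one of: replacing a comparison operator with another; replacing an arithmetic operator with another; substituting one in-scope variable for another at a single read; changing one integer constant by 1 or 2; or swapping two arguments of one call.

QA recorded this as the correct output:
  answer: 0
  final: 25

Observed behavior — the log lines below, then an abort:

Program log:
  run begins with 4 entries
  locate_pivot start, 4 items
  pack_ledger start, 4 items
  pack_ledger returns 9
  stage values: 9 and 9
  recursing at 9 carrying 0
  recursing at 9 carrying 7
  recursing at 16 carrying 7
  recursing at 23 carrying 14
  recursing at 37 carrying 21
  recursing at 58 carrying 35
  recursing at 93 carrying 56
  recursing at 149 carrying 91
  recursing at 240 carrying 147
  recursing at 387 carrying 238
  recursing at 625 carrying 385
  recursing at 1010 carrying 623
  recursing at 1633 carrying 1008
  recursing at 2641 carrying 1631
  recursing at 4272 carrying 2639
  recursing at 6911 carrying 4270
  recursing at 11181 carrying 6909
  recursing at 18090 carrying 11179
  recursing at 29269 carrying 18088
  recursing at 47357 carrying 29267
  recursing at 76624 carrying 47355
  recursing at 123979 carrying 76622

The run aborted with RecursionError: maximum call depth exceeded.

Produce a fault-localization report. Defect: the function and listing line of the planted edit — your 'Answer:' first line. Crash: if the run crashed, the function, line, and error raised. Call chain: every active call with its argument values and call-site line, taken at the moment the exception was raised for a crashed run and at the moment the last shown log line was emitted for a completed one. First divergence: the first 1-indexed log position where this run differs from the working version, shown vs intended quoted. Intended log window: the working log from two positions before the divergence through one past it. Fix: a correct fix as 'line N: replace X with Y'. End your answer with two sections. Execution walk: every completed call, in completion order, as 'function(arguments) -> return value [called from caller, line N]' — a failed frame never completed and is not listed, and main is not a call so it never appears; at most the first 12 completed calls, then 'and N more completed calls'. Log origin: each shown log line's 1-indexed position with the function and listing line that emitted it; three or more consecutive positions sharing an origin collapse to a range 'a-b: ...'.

Answer: the defect is in derive_floor at line 5.
Core observation: At log position 7 the runs split — shown 'recursing at 9 carrying 7', but the working version logs 'recursing at 7 carrying 9'.
Crash: derive_floor, line 5, RecursionError.
Call chain: main -> locate_pivot([5, 4, 9, 3]) (called at line 33) -> derive_floor(9, 0) (called at line 21) -> derive_floor(9, 7) (called at line 5) ×21.
First divergence: position 7 — shown 'recursing at 9 carrying 7', intended 'recursing at 7 carrying 9'.
Intended log window:
  5: stage values: 9 and 9
  6: recursing at 9 carrying 0
  7: recursing at 7 carrying 9
  8: recursing at 5 carrying 16
Execution walk:
  pack_ledger([5, 4, 9, 3]) -> 9  [called from locate_pivot, line 18]
Log origins:
  1 — main, line 32
  2 — locate_pivot, line 17
  3 — pack_ledger, line 8
  4 — pack_ledger, line 13
  5 — locate_pivot, line 20
  6-27 — derive_floor, line 4
A correct fix: line 5: replace `derive_floor(acc + bound, bound - 2)` with `derive_floor(bound - 2, acc + bound)`.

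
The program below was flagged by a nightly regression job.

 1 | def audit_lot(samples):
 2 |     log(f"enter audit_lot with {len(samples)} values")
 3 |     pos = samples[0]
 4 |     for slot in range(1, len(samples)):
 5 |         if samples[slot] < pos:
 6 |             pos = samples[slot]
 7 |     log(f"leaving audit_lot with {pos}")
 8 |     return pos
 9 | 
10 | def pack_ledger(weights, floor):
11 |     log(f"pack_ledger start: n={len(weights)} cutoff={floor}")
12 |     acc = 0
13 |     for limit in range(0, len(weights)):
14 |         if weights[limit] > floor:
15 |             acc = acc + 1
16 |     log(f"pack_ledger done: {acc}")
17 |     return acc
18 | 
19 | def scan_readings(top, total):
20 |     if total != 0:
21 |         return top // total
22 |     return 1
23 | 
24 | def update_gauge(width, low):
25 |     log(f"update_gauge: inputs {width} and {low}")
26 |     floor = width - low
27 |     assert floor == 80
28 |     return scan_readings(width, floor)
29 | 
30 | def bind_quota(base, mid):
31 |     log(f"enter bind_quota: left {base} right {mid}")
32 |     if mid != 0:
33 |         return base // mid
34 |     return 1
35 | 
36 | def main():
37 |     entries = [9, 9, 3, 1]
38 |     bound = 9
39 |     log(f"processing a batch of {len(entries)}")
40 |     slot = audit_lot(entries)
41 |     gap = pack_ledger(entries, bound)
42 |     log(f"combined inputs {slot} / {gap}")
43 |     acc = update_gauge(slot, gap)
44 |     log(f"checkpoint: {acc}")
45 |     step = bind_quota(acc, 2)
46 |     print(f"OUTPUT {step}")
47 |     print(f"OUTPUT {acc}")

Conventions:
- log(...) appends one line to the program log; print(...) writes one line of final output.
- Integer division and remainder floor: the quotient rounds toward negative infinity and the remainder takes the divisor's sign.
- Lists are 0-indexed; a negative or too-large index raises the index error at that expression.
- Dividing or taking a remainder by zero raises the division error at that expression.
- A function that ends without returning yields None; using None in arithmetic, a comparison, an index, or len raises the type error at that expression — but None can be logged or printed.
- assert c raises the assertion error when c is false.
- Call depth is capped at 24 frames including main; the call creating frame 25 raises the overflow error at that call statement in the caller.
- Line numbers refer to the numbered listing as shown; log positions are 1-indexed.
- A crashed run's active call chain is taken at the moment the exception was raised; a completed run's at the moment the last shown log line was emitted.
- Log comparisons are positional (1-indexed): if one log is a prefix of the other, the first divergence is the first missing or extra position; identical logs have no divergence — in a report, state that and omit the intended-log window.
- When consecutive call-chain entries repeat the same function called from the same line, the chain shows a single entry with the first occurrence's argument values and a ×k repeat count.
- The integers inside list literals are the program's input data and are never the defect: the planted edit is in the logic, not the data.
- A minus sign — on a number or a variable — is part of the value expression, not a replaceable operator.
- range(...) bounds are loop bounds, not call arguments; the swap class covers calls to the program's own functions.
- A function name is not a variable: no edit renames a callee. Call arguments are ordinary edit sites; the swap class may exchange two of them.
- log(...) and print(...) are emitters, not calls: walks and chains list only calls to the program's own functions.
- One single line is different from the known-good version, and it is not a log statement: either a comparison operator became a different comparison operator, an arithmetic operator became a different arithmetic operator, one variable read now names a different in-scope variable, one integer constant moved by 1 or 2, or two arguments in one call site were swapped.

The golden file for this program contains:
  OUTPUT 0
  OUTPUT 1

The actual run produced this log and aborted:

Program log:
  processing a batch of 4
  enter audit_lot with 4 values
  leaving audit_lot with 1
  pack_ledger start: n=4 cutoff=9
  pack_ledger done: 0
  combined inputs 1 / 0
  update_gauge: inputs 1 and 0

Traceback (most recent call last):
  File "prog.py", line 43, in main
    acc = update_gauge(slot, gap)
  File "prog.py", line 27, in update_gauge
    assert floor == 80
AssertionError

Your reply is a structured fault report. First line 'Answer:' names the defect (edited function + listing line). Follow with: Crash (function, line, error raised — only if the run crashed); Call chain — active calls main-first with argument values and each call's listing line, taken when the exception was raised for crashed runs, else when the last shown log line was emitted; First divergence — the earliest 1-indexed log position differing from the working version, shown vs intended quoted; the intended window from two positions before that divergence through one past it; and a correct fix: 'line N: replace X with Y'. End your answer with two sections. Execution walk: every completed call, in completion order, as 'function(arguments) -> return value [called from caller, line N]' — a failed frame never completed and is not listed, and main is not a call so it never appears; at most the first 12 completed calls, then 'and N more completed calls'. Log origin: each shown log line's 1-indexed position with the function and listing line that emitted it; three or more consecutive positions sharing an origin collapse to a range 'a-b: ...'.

Answer: the defect is in update_gauge at line 27.
The tell: The faulty run's log stops after 7 lines; the working version's next line would be 'checkpoint: 1'.
Crash: update_gauge, line 27, AssertionError.
Call chain: main -> update_gauge(1, 0) (called at line 43).
First divergence: position 8 — the faulty run's log ends after 7 lines; the working version continues with 'checkpoint: 1'.
Intended log window:
  6: combined inputs 1 / 0
  7: update_gauge: inputs 1 and 0
  8: checkpoint: 1
  9: enter bind_quota: left 1 right 2
Execution walk:
  audit_lot([9, 9, 3, 1]) -> 1  [called from main, line 40]
  pack_ledger([9, 9, 3, 1], 9) -> 0  [called from main, line 41]
Log origins:
  1: from main, line 39
  2: from audit_lot, line 2
  3: from audit_lot, line 7
  4: from pack_ledger, line 11
  5: from pack_ledger, line 16
  6: from main, line 42
  7: from update_gauge, line 25
A correct fix: line 27: replace `==` with `<=`.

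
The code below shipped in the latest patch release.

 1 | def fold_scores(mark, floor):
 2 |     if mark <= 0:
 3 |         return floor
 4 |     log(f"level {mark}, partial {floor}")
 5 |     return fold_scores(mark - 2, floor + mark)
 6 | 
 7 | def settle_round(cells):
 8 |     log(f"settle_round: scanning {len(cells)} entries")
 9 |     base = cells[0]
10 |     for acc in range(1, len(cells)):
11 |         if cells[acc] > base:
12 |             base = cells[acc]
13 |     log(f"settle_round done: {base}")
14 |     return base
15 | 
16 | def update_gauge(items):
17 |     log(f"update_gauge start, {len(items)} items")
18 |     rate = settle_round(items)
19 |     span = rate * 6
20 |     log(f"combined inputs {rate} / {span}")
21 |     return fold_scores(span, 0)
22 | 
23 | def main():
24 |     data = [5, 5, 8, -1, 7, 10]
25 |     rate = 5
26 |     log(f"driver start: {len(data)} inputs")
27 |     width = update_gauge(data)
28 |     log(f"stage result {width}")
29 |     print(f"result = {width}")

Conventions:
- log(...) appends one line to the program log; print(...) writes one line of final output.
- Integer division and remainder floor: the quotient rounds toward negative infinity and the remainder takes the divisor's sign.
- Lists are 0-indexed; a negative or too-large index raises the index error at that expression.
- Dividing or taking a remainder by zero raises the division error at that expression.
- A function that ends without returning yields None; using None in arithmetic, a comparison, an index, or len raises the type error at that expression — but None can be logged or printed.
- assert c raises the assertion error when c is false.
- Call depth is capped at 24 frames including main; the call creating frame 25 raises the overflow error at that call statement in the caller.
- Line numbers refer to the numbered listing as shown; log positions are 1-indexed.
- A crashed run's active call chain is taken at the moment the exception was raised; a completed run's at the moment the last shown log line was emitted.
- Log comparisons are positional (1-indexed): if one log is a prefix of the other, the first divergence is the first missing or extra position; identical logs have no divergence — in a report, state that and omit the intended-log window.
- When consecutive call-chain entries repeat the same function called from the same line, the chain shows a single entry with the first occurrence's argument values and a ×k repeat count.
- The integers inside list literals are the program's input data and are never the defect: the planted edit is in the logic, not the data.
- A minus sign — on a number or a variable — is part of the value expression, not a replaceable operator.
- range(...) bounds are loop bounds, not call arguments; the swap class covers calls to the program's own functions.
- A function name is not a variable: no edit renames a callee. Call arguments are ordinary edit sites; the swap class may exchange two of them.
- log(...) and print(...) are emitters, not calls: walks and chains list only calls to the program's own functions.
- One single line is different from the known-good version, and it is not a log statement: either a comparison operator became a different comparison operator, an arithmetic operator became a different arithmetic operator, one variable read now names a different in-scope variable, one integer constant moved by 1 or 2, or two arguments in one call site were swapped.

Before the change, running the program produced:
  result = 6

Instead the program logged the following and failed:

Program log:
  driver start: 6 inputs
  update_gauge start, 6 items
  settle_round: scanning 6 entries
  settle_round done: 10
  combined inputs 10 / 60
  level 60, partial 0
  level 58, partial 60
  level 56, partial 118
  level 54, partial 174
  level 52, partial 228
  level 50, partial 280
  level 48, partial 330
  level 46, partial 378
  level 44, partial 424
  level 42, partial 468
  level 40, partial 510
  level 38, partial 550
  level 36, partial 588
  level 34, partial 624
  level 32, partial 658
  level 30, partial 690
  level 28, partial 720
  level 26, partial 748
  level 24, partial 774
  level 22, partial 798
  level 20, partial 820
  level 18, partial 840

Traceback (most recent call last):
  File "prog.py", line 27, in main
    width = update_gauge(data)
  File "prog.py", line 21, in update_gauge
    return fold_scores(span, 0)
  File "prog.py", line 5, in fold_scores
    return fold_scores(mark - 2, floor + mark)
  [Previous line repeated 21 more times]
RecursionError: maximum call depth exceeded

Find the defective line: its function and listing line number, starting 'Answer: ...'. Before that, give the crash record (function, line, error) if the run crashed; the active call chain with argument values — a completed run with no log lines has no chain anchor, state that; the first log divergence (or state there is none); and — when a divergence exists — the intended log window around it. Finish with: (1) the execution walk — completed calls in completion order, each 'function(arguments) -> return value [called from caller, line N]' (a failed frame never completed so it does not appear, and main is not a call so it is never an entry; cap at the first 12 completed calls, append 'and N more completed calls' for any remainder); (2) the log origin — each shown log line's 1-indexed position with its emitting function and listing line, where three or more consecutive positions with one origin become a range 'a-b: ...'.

Answer: the defect is in update_gauge at line 19.
Core observation: Everything matches until log position 5, which reads 'combined inputs 10 / 60' in place of 'combined inputs 10 / 4'.
Crash: fold_scores, line 5, RecursionError.
Call chain: main -> update_gauge([5, 5, 8, -1, 7, 10]) (called at line 27) -> fold_scores(60, 0) (called at line 21) -> fold_scores(58, 60) (called at line 5) ×21.
First divergence: position 5; shown 'combined inputs 10 / 60' vs intended 'combined inputs 10 / 4'.
Intended log window:
  3: settle_round: scanning 6 entries
  4: settle_round done: 10
  5: combined inputs 10 / 4
  6: level 4, partial 0
Execution walk:
  settle_round([5, 5, 8, -1, 7, 10]) -> 10  [called from update_gauge, line 18]
Log line origins:
  1: from main, line 26
  2: from update_gauge, line 17
  3: from settle_round, line 8
  4: from settle_round, line 13
  5: from update_gauge, line 20
  6-27: from fold_scores, line 4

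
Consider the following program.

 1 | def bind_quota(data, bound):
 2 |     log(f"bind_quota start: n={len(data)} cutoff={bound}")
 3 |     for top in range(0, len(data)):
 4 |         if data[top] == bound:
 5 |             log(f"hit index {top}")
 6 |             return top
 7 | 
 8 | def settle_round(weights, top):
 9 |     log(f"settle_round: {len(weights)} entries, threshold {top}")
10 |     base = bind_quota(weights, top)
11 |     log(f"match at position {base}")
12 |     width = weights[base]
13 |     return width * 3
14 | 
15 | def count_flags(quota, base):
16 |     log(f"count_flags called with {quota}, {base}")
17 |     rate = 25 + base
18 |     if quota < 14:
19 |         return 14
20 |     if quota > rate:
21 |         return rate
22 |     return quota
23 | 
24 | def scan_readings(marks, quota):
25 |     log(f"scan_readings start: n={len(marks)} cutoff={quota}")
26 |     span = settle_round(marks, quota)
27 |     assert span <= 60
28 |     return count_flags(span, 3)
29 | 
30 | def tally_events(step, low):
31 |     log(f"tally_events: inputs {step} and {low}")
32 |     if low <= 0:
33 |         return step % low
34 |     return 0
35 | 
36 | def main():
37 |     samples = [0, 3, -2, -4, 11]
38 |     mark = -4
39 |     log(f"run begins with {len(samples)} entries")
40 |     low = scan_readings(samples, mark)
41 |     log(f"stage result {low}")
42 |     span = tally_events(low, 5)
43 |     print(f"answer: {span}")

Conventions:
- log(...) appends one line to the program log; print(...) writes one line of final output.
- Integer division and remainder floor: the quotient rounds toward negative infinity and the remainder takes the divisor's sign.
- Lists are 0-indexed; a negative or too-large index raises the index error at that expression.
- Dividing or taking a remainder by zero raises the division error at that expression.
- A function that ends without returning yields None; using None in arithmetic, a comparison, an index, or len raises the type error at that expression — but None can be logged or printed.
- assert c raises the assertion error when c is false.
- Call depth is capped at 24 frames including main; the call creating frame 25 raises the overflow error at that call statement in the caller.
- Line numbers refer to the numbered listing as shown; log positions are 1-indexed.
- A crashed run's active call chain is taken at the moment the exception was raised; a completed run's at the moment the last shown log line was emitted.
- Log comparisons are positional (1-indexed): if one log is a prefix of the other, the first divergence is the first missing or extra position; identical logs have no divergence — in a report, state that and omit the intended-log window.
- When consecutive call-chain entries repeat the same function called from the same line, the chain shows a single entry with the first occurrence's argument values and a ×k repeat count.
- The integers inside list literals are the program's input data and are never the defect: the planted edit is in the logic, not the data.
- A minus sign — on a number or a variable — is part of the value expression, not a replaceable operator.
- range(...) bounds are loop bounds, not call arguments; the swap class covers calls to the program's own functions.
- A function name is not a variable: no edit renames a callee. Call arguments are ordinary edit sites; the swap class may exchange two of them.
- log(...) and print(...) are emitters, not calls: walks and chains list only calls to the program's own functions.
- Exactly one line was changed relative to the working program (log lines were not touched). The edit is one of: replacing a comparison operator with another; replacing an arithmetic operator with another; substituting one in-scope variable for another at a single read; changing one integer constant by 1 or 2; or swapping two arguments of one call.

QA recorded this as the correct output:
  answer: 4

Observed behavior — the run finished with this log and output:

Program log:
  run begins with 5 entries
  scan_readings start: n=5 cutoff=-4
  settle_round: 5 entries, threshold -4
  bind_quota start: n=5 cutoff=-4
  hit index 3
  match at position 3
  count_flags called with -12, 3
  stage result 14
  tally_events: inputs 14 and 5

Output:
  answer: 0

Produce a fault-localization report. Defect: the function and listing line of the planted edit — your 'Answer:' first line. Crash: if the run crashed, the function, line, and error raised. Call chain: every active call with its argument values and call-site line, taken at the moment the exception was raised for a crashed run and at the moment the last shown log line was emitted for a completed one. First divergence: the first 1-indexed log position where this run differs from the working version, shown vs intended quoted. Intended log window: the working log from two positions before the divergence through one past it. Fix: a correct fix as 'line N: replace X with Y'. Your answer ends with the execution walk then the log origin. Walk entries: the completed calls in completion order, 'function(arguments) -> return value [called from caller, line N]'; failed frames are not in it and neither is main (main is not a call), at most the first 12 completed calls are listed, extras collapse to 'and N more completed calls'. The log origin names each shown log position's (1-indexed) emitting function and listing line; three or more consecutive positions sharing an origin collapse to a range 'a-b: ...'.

Answer: the defect is in tally_events at line 32.
Key observation: Log streams are identical — the defect surfaces only in the printed output.
Call chain: main -> tally_events(14, 5) (called at line 42).
First divergence: none; the two logs match at every position.
Execution walk:
  bind_quota([0, 3, -2, -4, 11], -4) -> 3  [called from settle_round, line 10]
  settle_round([0, 3, -2, -4, 11], -4) -> -12  [called from scan_readings, line 26]
  count_flags(-12, 3) -> 14  [called from scan_readings, line 28]
  scan_readings([0, 3, -2, -4, 11], -4) -> 14  [called from main, line 40]
  tally_events(14, 5) -> 0  [called from main, line 42]
Log origins:
  1 — main, line 39
  2 — scan_readings, line 25
  3 — settle_round, line 9
  4 — bind_quota, line 2
  5 — bind_quota, line 5
  6 — settle_round, line 11
  7 — count_flags, line 16
  8 — main, line 41
  9 — tally_events, line 31
A correct fix: line 32: replace `<=` with `!=`.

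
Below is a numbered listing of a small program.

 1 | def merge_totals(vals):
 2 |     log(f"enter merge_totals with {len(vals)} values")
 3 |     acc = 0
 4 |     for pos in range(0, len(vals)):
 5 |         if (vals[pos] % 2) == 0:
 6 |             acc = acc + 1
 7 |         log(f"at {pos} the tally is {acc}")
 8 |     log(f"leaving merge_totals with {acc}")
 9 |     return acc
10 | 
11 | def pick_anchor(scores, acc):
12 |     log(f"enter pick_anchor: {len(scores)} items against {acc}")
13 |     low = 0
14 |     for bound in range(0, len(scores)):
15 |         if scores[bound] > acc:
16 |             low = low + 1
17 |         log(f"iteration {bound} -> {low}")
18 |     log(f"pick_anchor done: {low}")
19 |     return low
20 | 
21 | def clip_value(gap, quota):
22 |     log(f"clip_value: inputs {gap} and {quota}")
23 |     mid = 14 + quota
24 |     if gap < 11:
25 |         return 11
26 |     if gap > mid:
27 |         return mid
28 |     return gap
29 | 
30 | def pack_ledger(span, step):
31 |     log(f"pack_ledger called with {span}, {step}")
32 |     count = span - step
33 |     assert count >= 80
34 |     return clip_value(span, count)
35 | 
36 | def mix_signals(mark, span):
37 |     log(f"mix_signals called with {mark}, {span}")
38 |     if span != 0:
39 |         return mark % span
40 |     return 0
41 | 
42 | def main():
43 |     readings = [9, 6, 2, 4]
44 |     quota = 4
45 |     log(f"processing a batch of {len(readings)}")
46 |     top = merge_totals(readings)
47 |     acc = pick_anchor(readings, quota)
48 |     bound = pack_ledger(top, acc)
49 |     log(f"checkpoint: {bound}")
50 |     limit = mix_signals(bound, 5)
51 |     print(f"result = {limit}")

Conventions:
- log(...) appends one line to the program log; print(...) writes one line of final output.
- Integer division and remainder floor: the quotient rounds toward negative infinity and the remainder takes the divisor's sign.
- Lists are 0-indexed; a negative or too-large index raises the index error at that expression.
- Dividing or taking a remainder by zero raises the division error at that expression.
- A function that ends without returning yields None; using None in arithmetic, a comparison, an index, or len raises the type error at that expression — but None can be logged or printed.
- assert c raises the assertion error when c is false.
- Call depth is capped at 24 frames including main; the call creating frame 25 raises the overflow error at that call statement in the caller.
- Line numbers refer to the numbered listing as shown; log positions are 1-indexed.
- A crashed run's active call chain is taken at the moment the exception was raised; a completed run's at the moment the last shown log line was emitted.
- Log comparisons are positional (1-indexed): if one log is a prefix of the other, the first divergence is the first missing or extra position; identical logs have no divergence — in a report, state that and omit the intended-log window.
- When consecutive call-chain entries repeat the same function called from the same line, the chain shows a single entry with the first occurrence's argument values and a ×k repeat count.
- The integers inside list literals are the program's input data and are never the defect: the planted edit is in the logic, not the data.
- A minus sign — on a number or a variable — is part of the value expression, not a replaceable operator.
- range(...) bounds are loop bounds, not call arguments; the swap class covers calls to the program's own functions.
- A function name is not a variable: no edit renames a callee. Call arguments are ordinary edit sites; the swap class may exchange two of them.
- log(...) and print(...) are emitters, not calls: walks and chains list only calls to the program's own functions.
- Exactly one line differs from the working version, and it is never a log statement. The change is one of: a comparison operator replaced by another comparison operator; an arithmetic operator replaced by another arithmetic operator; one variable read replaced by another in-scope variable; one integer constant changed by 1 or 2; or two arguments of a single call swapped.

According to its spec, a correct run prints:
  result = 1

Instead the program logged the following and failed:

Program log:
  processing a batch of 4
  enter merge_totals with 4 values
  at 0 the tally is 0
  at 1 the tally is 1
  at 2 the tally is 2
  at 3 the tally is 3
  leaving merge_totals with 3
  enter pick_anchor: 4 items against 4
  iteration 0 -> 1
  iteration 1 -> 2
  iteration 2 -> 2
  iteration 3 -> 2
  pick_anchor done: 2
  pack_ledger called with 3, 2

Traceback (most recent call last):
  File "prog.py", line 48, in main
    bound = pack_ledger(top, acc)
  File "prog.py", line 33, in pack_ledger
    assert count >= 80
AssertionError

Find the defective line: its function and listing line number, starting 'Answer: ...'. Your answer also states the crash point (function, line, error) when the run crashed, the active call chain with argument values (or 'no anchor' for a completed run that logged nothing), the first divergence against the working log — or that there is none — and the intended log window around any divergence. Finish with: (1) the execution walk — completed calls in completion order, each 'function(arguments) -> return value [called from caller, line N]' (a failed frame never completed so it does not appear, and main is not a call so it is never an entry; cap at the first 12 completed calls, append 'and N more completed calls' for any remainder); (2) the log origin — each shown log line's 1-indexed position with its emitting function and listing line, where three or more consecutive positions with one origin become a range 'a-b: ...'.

Answer: the defect is in pack_ledger at line 33.
Core observation: The faulty run's log stops after 14 lines; the working version's next line would be 'clip_value: inputs 3 and 1'.
Crash: pack_ledger, line 33, AssertionError.
Call chain: main -> pack_ledger(3, 2) (called at line 48).
First divergence: position 15; the shown log stops at 14 lines while the working version next logs 'clip_value: inputs 3 and 1'.
Intended log window:
  13: pick_anchor done: 2
  14: pack_ledger called with 3, 2
  15: clip_value: inputs 3 and 1
  16: checkpoint: 11
Execution walk:
  merge_totals([9, 6, 2, 4]) -> 3  [called from main, line 46]
  pick_anchor([9, 6, 2, 4], 4) -> 2  [called from main, line 47]
Origin of each log line:
  1 — main, line 45
  2 — merge_totals, line 2
  3-6 — merge_totals, line 7
  7 — merge_totals, line 8
  8 — pick_anchor, line 12
  9-12 — pick_anchor, line 17
  13 — pick_anchor, line 18
  14 — pack_ledger, line 31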